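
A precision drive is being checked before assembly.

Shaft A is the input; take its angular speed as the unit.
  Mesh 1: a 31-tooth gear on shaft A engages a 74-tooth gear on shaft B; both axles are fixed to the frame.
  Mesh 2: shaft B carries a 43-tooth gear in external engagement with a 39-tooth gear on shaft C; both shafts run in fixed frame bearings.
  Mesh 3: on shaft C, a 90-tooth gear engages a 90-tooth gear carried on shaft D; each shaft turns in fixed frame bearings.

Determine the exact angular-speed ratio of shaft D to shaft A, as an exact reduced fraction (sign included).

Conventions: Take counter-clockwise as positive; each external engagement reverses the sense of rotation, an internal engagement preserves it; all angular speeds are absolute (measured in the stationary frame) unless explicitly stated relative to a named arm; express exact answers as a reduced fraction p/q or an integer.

-1333/2886

class = fixed-axis compound train [3 meshes; 3 ratios multiply, 3 sense flips]
mesh 1 [31T→74T]: running ratio 31/74, sense −
mesh 2 [43T→39T]: running ratio 1333/2886, sense +
mesh 3 [90T→90T]: running ratio 1333/2886, sense −
ω_out/ω_in = -1333/2886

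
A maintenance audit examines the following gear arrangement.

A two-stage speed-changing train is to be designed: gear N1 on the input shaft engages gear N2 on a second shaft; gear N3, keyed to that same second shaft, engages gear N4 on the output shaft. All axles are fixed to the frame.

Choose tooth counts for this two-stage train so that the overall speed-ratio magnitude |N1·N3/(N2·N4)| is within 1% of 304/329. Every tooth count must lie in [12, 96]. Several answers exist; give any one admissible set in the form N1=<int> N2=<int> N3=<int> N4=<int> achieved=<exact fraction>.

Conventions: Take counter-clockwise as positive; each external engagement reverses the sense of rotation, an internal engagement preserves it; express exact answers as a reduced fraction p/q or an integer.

design class (target 304/329): fixed-axis compound train
target = 304/329 in lowest terms: an exact hit needs N1·N3 = k·304 and N2·N4 = k·329 for one integer k, every count in [12, 96]; additionally prefer no 1:1 stage (N1 ≠ N2, N3 ≠ N4)
k = 1: no 1:1-free in-range split of k·304 and k·329 into factor pairs; take k = 2
k = 2: N1·N3 = 608 = 16·38, N2·N4 = 658 = 14·47
achieved = 16·38/(14·47) = 304/329; |achieved − target| = 0 ≤ 76/8225 ✓

N1=16 N2=14 N3=38 N4=47 achieved=304/329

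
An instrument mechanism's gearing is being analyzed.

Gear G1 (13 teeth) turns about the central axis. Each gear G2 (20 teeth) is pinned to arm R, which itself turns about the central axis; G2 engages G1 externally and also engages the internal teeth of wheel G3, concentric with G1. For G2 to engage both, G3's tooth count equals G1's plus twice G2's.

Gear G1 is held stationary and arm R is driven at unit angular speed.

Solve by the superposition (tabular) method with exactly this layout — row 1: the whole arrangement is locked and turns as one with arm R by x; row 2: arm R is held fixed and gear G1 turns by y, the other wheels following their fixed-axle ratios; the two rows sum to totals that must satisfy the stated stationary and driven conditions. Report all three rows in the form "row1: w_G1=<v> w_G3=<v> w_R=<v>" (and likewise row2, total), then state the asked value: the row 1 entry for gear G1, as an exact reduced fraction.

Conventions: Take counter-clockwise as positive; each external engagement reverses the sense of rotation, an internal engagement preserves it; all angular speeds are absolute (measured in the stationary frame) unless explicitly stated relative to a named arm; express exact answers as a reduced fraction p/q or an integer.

recognized (axles ride arm R): planetary set, 13/20/53 teeth
superposition row 1 [locked train]: every member turns x
row 2 (arm held, sun turns y): ω_ring = −(13/53)·y, ω_arm = 0
boundary: total ω_sun = x + y = 0 and total ω_arm = x = 1  ⇒  y = -1, x = 1
row 2 ring = −(13/53)·(-1) = 13/53
totals (row 1 + row 2): sun 1 + (-1) = 0, ring 1 + 13/53 = 66/53, arm 1 + 0 = 1
asked cell (row1, sun) = 1

row1: w_G1=1 w_G3=1 w_R=1
row2: w_G1=-1 w_G3=13/53 w_R=0
total: w_G1=0 w_G3=66/53 w_R=1
asked value: 1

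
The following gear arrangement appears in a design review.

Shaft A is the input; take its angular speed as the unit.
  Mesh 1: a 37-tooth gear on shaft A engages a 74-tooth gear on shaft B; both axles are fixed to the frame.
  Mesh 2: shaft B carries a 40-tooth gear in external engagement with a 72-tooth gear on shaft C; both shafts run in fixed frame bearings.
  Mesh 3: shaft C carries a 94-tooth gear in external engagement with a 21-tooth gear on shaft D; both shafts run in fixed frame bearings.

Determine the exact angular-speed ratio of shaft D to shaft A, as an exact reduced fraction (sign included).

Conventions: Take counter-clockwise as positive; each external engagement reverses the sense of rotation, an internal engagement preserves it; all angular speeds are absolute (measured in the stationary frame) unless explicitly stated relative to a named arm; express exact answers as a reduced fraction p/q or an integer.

class = fixed-axis compound train [3 meshes; 3 ratios multiply, 3 sense flips]
mesh 1 [37T→74T]: running ratio 1/2, sense −
mesh 2 [40T→72T]: running ratio 5/18, sense +
mesh 3 [94T→21T]: running ratio 235/189, sense −
ω_out/ω_in = -235/189

-235/189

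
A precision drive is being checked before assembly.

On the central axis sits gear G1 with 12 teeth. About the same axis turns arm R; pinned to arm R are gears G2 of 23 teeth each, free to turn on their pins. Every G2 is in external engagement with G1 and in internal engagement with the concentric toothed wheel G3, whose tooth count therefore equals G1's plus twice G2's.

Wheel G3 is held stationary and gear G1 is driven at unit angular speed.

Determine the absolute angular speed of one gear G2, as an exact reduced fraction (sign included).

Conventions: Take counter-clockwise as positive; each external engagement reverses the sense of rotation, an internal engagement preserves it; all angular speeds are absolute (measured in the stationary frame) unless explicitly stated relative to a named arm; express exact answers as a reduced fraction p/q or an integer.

-6/23

topology: planetary set — G1 12T / G2 23T / G3 58T, arm = carrier (Willis)
ring teeth: 12 + 2·23 = 58
12(ω_sun−ω_arm) = −58(ω_ring−ω_arm),  ω_ring = 0, ω_sun = 1
12(1−ω_arm) = −58(0−ω_arm)  ⇒  70·ω_arm = 12  ⇒  ω_arm = 6/35
sun–planet mesh: 12·(1−6/35) = −23·(ω_p−ω_arm)  ⇒  ω_p−ω_arm = -348/805
ω_p = 6/35 − 348/805 = -6/23
exact speed ratio = -6/23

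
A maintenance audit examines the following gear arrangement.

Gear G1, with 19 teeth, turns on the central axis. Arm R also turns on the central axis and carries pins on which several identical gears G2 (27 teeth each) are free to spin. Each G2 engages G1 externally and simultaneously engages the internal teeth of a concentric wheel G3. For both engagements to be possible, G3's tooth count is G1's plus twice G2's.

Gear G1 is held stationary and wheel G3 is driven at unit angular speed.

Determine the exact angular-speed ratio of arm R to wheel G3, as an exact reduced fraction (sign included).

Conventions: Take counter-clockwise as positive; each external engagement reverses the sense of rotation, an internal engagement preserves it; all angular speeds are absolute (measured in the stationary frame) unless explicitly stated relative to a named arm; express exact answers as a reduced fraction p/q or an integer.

planetary set (19T centre, 27T on arm, 73T internal) — Willis relation
ring teeth: 19 + 2·27 = 73
19(ω_sun−ω_arm) = −73(ω_ring−ω_arm),  ω_sun = 0, ω_ring = 1
19(0−ω_arm) = −73(1−ω_arm)  ⇒  92·ω_arm = 73  ⇒  ω_arm = 73/92
ω_out/ω_in = 73/92

73/92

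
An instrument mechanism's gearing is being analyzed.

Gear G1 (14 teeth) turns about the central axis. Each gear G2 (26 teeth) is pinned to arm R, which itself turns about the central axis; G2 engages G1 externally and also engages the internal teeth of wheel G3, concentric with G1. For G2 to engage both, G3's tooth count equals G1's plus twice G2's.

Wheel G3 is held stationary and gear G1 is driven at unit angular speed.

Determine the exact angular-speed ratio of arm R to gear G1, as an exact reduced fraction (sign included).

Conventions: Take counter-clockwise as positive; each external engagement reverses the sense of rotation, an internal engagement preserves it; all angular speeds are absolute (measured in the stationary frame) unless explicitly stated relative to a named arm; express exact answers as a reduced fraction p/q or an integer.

topology: planetary set — G1 14T / G2 26T / G3 66T, arm = carrier (Willis)
ring teeth: 14 + 2·26 = 66
14(ω_sun−ω_arm) = −66(ω_ring−ω_arm),  ω_ring = 0, ω_sun = 1
14(1−ω_arm) = −66(0−ω_arm)  ⇒  80·ω_arm = 14  ⇒  ω_arm = 7/40
ω_out/ω_in = 7/40

7/40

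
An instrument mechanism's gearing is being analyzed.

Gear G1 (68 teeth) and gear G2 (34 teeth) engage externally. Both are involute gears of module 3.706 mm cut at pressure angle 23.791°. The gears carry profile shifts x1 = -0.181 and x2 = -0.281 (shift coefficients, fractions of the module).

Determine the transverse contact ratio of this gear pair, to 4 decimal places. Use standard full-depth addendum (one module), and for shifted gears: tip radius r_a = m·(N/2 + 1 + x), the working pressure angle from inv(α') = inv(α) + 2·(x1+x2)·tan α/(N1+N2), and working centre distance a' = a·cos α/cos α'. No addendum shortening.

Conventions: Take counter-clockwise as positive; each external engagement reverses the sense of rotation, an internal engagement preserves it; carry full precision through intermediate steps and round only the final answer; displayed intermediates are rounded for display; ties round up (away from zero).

1.6528

topology: single-mesh involute geometry — m = 3.706, 68T/34T pair
base radii: r_b1 = 115.296564, r_b2 = 57.648282
tip radii: r_a1 = 129.039214, r_a2 = 65.666614
inv(α') = inv(23.791°) + 2·(-0.181-0.281)·tan α/(68+34) = 0.02163993  ⇒  α' = 22.54181°
a' = a·cos α / cos α' = 189.0060·cos 23.791°/cos 22.54181° = 187.250796
action lengths: √(r_a1²−r_b1²) = 57.946709, √(r_a2²−r_b2²) = 31.444869
base pitch p_b = π·m·cos α = 10.653378
CR = (57.946709 + 31.444869 − 187.250796·sin 22.54181°)/10.653378 = 1.652771
contact ratio ≈ 1.6528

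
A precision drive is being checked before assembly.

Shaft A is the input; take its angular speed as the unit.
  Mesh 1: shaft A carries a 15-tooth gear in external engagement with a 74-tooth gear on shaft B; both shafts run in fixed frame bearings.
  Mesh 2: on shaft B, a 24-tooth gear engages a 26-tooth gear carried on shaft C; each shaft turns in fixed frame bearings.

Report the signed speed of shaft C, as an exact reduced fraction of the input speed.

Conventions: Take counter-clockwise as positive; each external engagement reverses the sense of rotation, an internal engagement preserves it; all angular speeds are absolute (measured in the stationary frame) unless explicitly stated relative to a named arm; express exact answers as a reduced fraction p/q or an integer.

90/481

2-mesh fixed-axis compound train (all bearings frame-fixed)
mesh 1 [15T→74T]: |ω|/ω_in = 1×15/74 = 15/74, sense flips to −
mesh 2 [24T→26T]: |ω|/ω_in = (15/74)×24/26 = 90/481, sense flips to +
signed output speed (× input speed) = 90/481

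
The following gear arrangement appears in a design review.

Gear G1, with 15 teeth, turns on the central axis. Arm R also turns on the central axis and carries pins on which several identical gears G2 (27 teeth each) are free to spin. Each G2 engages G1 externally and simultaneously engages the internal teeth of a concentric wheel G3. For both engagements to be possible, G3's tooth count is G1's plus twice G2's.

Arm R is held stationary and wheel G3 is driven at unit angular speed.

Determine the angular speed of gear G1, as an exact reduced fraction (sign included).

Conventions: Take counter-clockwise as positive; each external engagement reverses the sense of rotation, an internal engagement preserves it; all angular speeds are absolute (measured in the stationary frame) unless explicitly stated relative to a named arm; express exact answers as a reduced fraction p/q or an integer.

topology: planetary set — G1 15T / G2 27T / G3 69T, arm = carrier (Willis)
ring teeth: 15 + 2·27 = 69
15(ω_sun−ω_arm) = −69(ω_ring−ω_arm),  ω_arm = 0, ω_ring = 1
ω_sun = 0 − (69/15)(1−0) = -23/5
exact speed ratio = -23/5

-23/5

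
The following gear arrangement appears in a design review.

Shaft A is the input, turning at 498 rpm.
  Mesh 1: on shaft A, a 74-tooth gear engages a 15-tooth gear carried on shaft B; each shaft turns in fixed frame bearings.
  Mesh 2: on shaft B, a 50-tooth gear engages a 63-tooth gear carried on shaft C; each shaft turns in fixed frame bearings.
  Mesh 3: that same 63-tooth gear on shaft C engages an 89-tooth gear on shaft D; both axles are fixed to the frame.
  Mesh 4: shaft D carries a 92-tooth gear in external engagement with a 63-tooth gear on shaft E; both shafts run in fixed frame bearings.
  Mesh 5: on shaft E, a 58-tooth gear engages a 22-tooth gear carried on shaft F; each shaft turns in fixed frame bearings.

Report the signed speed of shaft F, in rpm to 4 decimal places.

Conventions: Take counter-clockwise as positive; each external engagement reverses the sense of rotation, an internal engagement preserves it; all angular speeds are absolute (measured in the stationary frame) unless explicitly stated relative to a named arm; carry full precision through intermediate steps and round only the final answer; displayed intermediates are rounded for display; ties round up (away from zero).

recognized (6 fixed axles, 5 meshes): fixed-axis compound train
mesh 1 [74T→15T]: ω = 498.0000×74/15 = 2456.8000 rpm, sense flips to −
mesh 2 [50T→63T]: ω = 2456.8000×50/63 = 1949.8413 rpm, sense flips to +
mesh 3 [63T→89T]: ω = 1949.8413×63/89 = 1380.2247 rpm, sense flips to −
mesh 4 [92T→63T]: ω = 1380.2247×92/63 = 2015.5663 rpm, sense flips to +
mesh 5 [58T→22T]: ω = 2015.5663×58/22 = 5313.7656 rpm, sense flips to −
signed output speed = -5313.7656 rpm

-5313.7656 rpm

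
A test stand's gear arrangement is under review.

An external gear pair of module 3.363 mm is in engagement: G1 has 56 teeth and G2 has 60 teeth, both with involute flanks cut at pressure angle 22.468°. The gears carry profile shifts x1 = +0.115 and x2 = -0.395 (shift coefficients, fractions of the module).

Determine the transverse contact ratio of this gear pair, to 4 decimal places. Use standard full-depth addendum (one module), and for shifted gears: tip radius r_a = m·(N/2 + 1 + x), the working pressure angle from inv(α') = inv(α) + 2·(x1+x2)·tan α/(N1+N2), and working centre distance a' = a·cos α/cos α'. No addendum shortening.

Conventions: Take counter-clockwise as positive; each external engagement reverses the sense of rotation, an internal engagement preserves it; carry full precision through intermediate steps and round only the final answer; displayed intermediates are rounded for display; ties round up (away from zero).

1.6890

recognized (one external pair, fixed centres): single-mesh tooth geometry, m = 3.363, N1 = 56, N2 = 60
base radii: r_b1 = 87.016304, r_b2 = 93.231755
tip radii: r_a1 = 97.913745, r_a2 = 102.924615
inv(α') = inv(22.468°) + 2·(+0.115-0.395)·tan α/(56+60) = 0.01942231  ⇒  α' = 21.77584°
a' = a·cos α / cos α' = 195.0540·cos 22.468°/cos 21.77584° = 194.098473
action lengths: √(r_a1²−r_b1²) = 44.891694, √(r_a2²−r_b2²) = 43.604085
base pitch p_b = π·m·cos α = 9.763207
CR = (44.891694 + 43.604085 − 194.098473·sin 21.77584°)/9.763207 = 1.688979
contact ratio ≈ 1.6890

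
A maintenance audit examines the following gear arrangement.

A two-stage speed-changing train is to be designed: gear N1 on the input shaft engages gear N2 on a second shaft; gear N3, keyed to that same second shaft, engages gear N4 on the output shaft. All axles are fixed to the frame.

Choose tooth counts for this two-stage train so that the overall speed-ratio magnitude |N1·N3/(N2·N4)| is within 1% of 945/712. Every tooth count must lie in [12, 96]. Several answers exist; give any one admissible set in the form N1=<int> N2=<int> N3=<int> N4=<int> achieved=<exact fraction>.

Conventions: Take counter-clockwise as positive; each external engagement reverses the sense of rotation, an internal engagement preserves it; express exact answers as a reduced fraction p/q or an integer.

2-stage fixed-axis compound train for ratio 945/712
target = 945/712 in lowest terms: an exact hit needs N1·N3 = k·945 and N2·N4 = k·712 for one integer k, every count in [12, 96]; additionally prefer no 1:1 stage (N1 ≠ N2, N3 ≠ N4)
k = 1: no 1:1-free in-range split of k·945 and k·712 into factor pairs; take k = 2
k = 2: N1·N3 = 1890 = 21·90, N2·N4 = 1424 = 16·89
achieved = 21·90/(16·89) = 945/712; |achieved − target| = 0 ≤ 189/14240 ✓

N1=21 N2=16 N3=90 N4=89 achieved=945/712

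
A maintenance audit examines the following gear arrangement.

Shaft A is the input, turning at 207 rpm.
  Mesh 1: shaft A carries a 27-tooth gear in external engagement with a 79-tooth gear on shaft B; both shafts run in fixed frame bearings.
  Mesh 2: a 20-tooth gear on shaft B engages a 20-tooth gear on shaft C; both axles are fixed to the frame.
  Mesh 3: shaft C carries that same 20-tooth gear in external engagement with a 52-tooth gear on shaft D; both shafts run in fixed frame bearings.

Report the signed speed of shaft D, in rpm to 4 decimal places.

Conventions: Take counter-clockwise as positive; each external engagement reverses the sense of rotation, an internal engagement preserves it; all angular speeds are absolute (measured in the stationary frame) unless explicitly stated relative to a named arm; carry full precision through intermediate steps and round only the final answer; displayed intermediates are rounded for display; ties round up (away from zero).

-27.2103 rpm

topology: fixed-axis compound train — 3 meshes, A→D
mesh 1 [27T→79T]: ω = 207.0000×27/79 = 70.7468 rpm, sense flips to −
mesh 2 [20T→20T]: ω = 70.7468×20/20 = 70.7468 rpm, sense flips to +
mesh 3 [20T→52T]: ω = 70.7468×20/52 = 27.2103 rpm, sense flips to −
signed output speed = -27.2103 rpm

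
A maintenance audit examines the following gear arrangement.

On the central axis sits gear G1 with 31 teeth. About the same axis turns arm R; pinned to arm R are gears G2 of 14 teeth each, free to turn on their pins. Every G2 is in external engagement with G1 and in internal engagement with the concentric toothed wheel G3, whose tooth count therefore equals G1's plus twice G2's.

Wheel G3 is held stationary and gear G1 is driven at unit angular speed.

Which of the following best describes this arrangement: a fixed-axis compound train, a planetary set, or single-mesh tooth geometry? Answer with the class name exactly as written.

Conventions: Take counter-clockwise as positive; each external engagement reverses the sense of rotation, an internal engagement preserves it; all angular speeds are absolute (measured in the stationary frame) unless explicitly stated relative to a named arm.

planetary set

topology: planetary set — G1 31T / G2 14T / G3 59T, arm = carrier (Willis)
classification: planetary set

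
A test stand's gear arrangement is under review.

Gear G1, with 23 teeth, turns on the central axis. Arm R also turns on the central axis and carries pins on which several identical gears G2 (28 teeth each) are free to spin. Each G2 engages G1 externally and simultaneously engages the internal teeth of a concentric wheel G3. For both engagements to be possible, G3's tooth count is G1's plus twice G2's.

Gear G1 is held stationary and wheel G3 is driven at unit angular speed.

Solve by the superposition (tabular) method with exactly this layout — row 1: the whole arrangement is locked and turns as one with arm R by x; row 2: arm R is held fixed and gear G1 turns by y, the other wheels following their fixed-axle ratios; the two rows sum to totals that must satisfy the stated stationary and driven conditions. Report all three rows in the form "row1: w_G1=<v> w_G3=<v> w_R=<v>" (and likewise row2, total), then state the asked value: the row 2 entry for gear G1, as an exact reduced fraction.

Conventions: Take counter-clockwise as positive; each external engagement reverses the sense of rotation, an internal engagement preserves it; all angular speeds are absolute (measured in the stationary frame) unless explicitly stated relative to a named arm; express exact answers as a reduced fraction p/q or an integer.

row1: w_G1=79/102 w_G3=79/102 w_R=79/102
row2: w_G1=-79/102 w_G3=23/102 w_R=0
total: w_G1=0 w_G3=1 w_R=79/102
asked value: -79/102

class = planetary set [G3 = 23+2·28 = 79; Willis about the carrier]
row 1 (train locked, turned with arm): all members turn x
superposition row 2 [arm held]: sun y, ring −(23/79)·y, arm 0
boundary: total ω_sun = x + y = 0 and total ω_ring = x − (23/79)·y = 1  ⇒  y = -79/102, x = 79/102
row 2 ring = −(23/79)·(-79/102) = 23/102
totals (row 1 + row 2): sun 79/102 + (-79/102) = 0, ring 79/102 + 23/102 = 1, arm 79/102 + 0 = 79/102
asked cell (row2, sun) = -79/102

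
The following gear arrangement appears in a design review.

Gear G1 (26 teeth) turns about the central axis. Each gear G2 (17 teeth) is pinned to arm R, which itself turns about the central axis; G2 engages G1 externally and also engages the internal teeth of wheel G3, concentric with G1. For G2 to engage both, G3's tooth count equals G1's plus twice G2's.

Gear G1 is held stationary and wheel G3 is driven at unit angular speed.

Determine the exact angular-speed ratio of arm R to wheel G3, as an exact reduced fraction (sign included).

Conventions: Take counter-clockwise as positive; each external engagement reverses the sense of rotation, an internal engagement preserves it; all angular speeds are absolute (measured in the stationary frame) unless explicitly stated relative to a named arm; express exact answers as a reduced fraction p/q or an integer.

30/43

class = planetary set [G3 = 26+2·17 = 60; Willis about the carrier]
ring teeth: 26 + 2·17 = 60
26(ω_sun−ω_arm) = −60(ω_ring−ω_arm),  ω_sun = 0, ω_ring = 1
26(0−ω_arm) = −60(1−ω_arm)  ⇒  86·ω_arm = 60  ⇒  ω_arm = 30/43
ω_out/ω_in = 30/43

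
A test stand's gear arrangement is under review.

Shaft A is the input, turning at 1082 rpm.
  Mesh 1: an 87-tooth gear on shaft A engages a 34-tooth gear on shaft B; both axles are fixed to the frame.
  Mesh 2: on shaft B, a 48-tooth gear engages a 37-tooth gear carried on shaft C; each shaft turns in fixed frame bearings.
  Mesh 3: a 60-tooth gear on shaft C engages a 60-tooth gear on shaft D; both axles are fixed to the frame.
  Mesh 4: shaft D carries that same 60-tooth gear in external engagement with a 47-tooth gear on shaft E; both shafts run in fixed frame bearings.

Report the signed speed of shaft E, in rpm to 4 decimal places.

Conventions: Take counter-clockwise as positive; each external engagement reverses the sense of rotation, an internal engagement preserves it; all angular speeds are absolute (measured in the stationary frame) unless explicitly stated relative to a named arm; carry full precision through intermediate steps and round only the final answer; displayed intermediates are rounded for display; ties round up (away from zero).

+4585.2234 rpm

4-mesh fixed-axis compound train (all bearings frame-fixed)
mesh 1 [87T→34T]: ω = 1082.0000×87/34 = 2768.6471 rpm, sense flips to −
mesh 2 [48T→37T]: ω = 2768.6471×48/37 = 3591.7583 rpm, sense flips to +
mesh 3 [60T→60T]: ω = 3591.7583×60/60 = 3591.7583 rpm, sense flips to −
mesh 4 [60T→47T]: ω = 3591.7583×60/47 = 4585.2234 rpm, sense flips to +
signed output speed = +4585.2234 rpm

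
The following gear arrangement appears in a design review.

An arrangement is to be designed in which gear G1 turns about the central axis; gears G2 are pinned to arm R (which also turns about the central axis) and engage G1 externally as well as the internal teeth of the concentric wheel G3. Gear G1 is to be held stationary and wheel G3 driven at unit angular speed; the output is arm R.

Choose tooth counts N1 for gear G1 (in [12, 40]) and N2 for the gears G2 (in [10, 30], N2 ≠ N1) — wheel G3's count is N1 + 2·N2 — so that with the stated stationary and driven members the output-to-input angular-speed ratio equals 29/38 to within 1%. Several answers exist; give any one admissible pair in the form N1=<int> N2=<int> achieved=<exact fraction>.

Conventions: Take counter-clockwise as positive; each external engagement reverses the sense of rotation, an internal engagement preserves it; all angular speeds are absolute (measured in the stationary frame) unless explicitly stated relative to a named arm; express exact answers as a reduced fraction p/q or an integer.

N1=18 N2=20 achieved=29/38

class = planetary set [ratio 29/38 wanted; Willis about the carrier]
Willis with ω_sun = 0: ω_arm/ω_ring = N3/(N1+N3); set equal to 29/38  ⇒  N3/N1 = (29/38)/(1 − 29/38) = 29/9
N3 = N1 + 2·N2  ⇒  N2/N1 = (N3/N1 − 1)/2 = (29/9 − 1)/2 = 10/9
smallest multiple with N1 ≥ 12 and N2 ≥ 10: k = 2  ⇒  N1 = 2·9 = 18, N2 = 2·10 = 20 (N1 ≤ 40, N2 ≤ 30, N2 ≠ N1 ✓), N3 = 18 + 2·20 = 58
check: N3/(N1+N3) with N1 = 18, N3 = 58 gives 29/38; |achieved − target| = 0 ≤ 29/3800 ✓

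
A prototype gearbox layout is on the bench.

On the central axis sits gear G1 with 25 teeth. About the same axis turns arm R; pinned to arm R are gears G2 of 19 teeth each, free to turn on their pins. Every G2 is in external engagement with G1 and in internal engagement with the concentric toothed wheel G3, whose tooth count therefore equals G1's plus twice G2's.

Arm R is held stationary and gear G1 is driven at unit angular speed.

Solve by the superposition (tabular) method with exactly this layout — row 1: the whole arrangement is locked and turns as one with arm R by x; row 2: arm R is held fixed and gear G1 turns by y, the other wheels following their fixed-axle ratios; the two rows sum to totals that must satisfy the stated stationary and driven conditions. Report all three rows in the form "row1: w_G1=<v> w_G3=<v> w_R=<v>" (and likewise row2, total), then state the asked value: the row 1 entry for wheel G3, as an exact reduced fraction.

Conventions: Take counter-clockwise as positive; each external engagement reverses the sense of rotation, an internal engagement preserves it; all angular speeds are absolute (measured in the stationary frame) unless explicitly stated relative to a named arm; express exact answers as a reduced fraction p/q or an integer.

class = planetary set [G3 = 25+2·19 = 63; Willis about the carrier]
row 1 (train locked, turned with arm): all members turn x
row 2: sun turns y, ring = −(25/63)·y, arm 0
boundary: total ω_arm = x = 0 and total ω_sun = x + y = 1  ⇒  y = 1, x = 0
row 2 ring = −(25/63)·1 = -25/63
totals (row 1 + row 2): sun 0 + 1 = 1, ring 0 + (-25/63) = -25/63, arm 0 + 0 = 0
asked cell (row1, ring) = 0

row1: w_G1=0 w_G3=0 w_R=0
row2: w_G1=1 w_G3=-25/63 w_R=0
total: w_G1=1 w_G3=-25/63 w_R=0
asked value: 0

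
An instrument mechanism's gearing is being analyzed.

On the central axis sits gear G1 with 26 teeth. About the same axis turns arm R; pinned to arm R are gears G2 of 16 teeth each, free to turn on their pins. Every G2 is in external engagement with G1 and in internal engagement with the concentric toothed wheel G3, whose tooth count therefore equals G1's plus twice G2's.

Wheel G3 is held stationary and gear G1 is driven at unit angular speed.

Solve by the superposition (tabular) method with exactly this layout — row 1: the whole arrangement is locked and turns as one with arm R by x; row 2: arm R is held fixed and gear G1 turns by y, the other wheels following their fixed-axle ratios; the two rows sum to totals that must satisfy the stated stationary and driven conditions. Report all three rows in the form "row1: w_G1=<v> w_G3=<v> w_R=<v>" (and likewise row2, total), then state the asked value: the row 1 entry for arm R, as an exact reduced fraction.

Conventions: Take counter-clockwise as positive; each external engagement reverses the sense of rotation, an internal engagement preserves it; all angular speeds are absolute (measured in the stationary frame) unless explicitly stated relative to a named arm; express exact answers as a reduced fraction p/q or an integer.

row1: w_G1=13/42 w_G3=13/42 w_R=13/42
row2: w_G1=29/42 w_G3=-13/42 w_R=0
total: w_G1=1 w_G3=0 w_R=13/42
asked value: 13/42

recognized (axles ride arm R): planetary set, 26/16/58 teeth
row 1 — lock + rotate with arm: ω_sun = ω_ring = ω_arm = x
row 2 — arm fixed, fixed-axis ratios: sun y, ring −(26/58)·y, arm 0
boundary: total ω_ring = x − (26/58)·y = 0 and total ω_sun = x + y = 1  ⇒  y = 29/42, x = 13/42
row 2 ring = −(26/58)·29/42 = -13/42
totals (row 1 + row 2): sun 13/42 + 29/42 = 1, ring 13/42 + (-13/42) = 0, arm 13/42 + 0 = 13/42
asked cell (row1, arm) = 13/42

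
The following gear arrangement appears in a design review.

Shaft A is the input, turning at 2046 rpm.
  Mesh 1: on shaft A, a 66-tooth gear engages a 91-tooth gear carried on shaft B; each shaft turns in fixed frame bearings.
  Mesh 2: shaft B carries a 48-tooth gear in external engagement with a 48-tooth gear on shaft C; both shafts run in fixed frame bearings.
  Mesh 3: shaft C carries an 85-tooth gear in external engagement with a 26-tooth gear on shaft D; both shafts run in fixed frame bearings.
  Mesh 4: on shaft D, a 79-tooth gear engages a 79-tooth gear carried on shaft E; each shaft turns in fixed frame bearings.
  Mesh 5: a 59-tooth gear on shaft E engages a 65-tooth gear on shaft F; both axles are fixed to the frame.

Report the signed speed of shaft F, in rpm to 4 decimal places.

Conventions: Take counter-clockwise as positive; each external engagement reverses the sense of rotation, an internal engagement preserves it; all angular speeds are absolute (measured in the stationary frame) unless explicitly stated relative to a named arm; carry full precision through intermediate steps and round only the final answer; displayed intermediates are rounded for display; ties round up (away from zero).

topology: fixed-axis compound train — 5 meshes, A→F
mesh 1 [66T→91T]: ω = 2046.0000×66/91 = 1483.9121 rpm, sense flips to −
mesh 2 [48T→48T]: ω = 1483.9121×48/48 = 1483.9121 rpm, sense flips to +
mesh 3 [85T→26T]: ω = 1483.9121×85/26 = 4851.2511 rpm, sense flips to −
mesh 4 [79T→79T]: ω = 4851.2511×79/79 = 4851.2511 rpm, sense flips to +
mesh 5 [59T→65T]: ω = 4851.2511×59/65 = 4403.4433 rpm, sense flips to −
signed output speed = -4403.4433 rpm

-4403.4433 rpm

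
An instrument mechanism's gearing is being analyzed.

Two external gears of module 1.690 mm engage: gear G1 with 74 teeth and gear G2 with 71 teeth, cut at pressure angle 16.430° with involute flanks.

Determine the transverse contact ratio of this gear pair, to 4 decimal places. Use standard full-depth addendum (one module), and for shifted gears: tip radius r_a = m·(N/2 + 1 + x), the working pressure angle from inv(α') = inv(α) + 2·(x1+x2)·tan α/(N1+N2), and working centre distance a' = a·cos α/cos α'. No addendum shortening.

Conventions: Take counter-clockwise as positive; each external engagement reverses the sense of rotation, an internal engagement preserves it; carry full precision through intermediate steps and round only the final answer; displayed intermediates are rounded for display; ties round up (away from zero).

2.0654

topology: single-mesh involute geometry — m = 1.690, 74T/71T pair
base radii: r_b1 = 59.976651, r_b2 = 57.545165
tip radii: r_a1 = 64.220000, r_a2 = 61.685000
no profile shift: α' = α, a' = a
action lengths: √(r_a1²−r_b1²) = 22.956694, √(r_a2²−r_b2²) = 22.216958
base pitch p_b = π·m·cos α = 5.092492
CR = (22.956694 + 22.216958 − 122.525000·sin 16.43000°)/5.092492 = 2.065438
contact ratio ≈ 2.0654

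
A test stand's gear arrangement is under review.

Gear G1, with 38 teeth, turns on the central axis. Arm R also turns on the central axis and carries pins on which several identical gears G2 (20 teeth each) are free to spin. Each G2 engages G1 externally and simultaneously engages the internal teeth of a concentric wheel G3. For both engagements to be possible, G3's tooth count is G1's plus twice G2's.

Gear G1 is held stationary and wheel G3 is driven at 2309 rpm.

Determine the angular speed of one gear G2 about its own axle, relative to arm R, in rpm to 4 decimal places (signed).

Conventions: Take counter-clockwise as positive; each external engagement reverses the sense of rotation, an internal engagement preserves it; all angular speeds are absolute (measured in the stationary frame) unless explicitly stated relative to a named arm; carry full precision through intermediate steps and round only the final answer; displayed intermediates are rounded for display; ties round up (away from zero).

+2949.9466 rpm

class = planetary set [G3 = 38+2·20 = 78; Willis about the carrier]
normalise by the input: solve with ω_ring = 1, then scale by 2309 rpm
ring teeth: 38 + 2·20 = 78
38(ω_sun−ω_arm) = −78(ω_ring−ω_arm),  ω_sun = 0, ω_ring = 1
38(0−ω_arm) = −78(1−ω_arm)  ⇒  116·ω_arm = 78  ⇒  ω_arm = 39/58
sun–planet mesh: 38·(0−39/58) = −20·(ω_p−ω_arm)  ⇒  ω_p−ω_arm = 741/580
scale: ω_p−ω_arm = 741/580 × 2309 rpm = +2949.9466 rpm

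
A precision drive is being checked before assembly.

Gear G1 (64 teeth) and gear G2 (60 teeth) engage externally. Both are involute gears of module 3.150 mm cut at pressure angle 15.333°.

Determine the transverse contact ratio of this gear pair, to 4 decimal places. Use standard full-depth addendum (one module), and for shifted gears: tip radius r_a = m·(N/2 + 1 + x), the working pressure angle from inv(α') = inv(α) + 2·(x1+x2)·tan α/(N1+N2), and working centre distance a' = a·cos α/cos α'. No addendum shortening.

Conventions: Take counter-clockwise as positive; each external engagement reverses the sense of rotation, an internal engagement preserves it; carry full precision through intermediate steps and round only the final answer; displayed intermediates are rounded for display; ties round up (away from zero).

2.1208

single-mesh involute tooth geometry (64T engaging 60T at module 3.150)
base radii: r_b1 = 97.212052, r_b2 = 91.136299
tip radii: r_a1 = 103.950000, r_a2 = 97.650000
no profile shift: α' = α, a' = a
action lengths: √(r_a1²−r_b1²) = 36.816021, √(r_a2²−r_b2²) = 35.067043
base pitch p_b = π·m·cos α = 9.543771
CR = (36.816021 + 35.067043 − 195.300000·sin 15.33300°)/9.543771 = 2.120773
contact ratio ≈ 2.1208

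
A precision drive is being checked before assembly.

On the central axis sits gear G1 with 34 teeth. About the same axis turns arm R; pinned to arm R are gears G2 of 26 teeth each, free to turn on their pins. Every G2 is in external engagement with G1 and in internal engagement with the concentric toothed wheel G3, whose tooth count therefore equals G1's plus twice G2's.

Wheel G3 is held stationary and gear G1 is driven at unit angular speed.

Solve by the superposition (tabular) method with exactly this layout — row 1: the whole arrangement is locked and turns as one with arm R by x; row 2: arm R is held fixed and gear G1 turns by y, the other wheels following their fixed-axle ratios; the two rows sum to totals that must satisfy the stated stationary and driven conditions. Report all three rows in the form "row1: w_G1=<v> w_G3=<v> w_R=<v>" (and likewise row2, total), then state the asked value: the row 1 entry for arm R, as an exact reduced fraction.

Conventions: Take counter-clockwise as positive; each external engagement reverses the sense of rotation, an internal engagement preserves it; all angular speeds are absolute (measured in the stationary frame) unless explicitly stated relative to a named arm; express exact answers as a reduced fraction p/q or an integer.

row1: w_G1=17/60 w_G3=17/60 w_R=17/60
row2: w_G1=43/60 w_G3=-17/60 w_R=0
total: w_G1=1 w_G3=0 w_R=17/60
asked value: 17/60

recognized (axles ride arm R): planetary set, 34/26/86 teeth
row 1 (train locked, turned with arm): all members turn x
row 2 (arm held, sun turns y): ω_ring = −(34/86)·y, ω_arm = 0
boundary: total ω_ring = x − (34/86)·y = 0 and total ω_sun = x + y = 1  ⇒  y = 43/60, x = 17/60
row 2 ring = −(34/86)·43/60 = -17/60
totals (row 1 + row 2): sun 17/60 + 43/60 = 1, ring 17/60 + (-17/60) = 0, arm 17/60 + 0 = 17/60
asked cell (row1, arm) = 17/60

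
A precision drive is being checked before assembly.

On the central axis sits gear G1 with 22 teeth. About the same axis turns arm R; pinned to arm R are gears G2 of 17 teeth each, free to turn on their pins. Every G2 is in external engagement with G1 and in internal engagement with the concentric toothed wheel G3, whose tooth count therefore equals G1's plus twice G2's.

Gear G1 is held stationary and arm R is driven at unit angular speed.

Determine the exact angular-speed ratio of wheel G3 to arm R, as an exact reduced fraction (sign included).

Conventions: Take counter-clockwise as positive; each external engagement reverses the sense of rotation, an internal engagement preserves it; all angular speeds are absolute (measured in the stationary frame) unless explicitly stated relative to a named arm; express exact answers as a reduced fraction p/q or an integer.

39/28

recognized (axles ride arm R): planetary set, 22/17/56 teeth
ring teeth: 22 + 2·17 = 56
22(ω_sun−ω_arm) = −56(ω_ring−ω_arm),  ω_sun = 0, ω_arm = 1
ω_ring = 1 − (22/56)(0−1) = 39/28
ω_out/ω_in = 39/28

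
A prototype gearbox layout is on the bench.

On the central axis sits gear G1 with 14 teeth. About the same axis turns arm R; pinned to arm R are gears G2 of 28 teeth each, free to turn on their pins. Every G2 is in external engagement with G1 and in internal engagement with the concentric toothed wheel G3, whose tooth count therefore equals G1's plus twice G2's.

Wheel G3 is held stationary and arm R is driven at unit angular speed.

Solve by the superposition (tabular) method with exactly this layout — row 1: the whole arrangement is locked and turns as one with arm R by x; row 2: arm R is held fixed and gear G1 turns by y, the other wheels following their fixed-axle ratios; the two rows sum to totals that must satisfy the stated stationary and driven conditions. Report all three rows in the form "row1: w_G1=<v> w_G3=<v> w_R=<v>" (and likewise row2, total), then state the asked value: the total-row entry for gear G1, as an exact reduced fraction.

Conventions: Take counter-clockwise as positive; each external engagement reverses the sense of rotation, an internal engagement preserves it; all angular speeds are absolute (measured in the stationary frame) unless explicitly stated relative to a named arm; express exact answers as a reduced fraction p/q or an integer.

row1: w_G1=1 w_G3=1 w_R=1
row2: w_G1=5 w_G3=-1 w_R=0
total: w_G1=6 w_G3=0 w_R=1
asked value: 6

recognized (axles ride arm R): planetary set, 14/28/70 teeth
row 1 — lock + rotate with arm: ω_sun = ω_ring = ω_arm = x
row 2 (arm held, sun turns y): ω_ring = −(14/70)·y, ω_arm = 0
boundary: total ω_ring = x − (14/70)·y = 0 and total ω_arm = x = 1  ⇒  y = 5, x = 1
row 2 ring = −(14/70)·5 = -1
totals (row 1 + row 2): sun 1 + 5 = 6, ring 1 + (-1) = 0, arm 1 + 0 = 1
asked cell (total, sun) = 6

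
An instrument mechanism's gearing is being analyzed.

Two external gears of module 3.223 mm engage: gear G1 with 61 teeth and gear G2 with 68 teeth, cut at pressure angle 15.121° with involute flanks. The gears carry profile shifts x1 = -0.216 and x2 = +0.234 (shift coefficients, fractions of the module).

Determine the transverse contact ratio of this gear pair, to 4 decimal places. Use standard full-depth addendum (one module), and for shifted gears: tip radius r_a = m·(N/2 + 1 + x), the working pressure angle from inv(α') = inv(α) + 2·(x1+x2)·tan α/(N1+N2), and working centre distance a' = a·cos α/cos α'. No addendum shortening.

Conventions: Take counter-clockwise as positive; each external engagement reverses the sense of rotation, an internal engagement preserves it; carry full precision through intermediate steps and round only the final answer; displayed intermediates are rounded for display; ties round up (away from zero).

2.1388

recognized (one external pair, fixed centres): single-mesh tooth geometry, m = 3.223, N1 = 61, N2 = 68
base radii: r_b1 = 94.898016, r_b2 = 105.787952
tip radii: r_a1 = 100.828332, r_a2 = 113.559182
inv(α') = inv(15.121°) + 2·(-0.216+0.234)·tan α/(61+68) = 0.00637812  ⇒  α' = 15.17993°
a' = a·cos α / cos α' = 207.8835·cos 15.121°/cos 15.17993° = 207.941404
action lengths: √(r_a1²−r_b1²) = 34.069329, √(r_a2²−r_b2²) = 41.286766
base pitch p_b = π·m·cos α = 9.774784
CR = (34.069329 + 41.286766 − 207.941404·sin 15.17993°)/9.774784 = 2.138809
contact ratio ≈ 2.1388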